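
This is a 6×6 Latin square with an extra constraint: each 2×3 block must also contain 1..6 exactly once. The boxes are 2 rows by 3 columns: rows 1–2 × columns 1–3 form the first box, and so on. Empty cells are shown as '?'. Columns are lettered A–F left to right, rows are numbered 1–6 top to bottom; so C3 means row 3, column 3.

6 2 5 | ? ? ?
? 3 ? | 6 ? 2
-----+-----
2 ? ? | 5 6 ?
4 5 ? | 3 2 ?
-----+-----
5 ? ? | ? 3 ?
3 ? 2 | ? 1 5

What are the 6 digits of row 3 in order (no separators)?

213564

E1 = 4 (sole candidate).
A2 = 1 (sole candidate).
C2 = 4 (sole candidate).
E2 = 5 (sole candidate).
B3 = 1: row 3 has {2,5,6}; col 2 has {2,3,5}; box has {2,4,5} → only 1 remains.
C3 = 3: row 3 has {1,2,5,6}; col 3 has {2,4,5}; box has {1,2,4,5} → only 3 remains.
F3 = 4: row 3 has {1,2,3,5,6}; col 6 has {2,5}; box has {2,3,5,6} → only 4 remains.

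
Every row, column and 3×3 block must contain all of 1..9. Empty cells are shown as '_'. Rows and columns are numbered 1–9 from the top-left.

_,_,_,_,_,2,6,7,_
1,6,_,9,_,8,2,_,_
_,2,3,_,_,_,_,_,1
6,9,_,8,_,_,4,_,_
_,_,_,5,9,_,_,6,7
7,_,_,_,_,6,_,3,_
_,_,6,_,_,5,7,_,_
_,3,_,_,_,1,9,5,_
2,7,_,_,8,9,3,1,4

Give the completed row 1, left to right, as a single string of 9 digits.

549132678

r2c8 = 4 (sole candidate).
r4c8 = 2 (sole candidate).
r4c9 = 5 (sole candidate).
r7c8 = 8 (sole candidate).
r7c9 = 2 (sole candidate).
r8c9 = 6 (sole candidate).
r9c3 = 5 (sole candidate).
r9c4 = 6 (sole candidate).
r2c3 = 7 (sole candidate).
r2c9 = 3 (sole candidate).
r3c8 = 9 (sole candidate).
r4c3 = 1 (sole candidate).
r1c9 = 8: row 1 has {2,6,7}; col 9 has {1,2,3,4,5,6,7}; box has {1,2,3,4,6,7,9} → only 8 remains.
r2c5 = 5 (sole candidate).
r3c7 = 5 (sole candidate).
r6c9 = 9 (sole candidate).
r3c1 = 8 (hidden single in row 3).
r3c5 = 6 (hidden single in row 3).
r8c1 = 4 (sole candidate).
r8c3 = 8 (sole candidate).
r5c1 = 3 (sole candidate).
r5c6 = 4 (sole candidate).
r7c1 = 9 (sole candidate).
r7c2 = 1 (sole candidate).
r1c1 = 5: row 1 has {2,6,7,8}; col 1 has {1,2,3,4,6,7,8,9}; box has {1,2,3,6,7,8} → only 5 remains.
r1c2 = 4: row 1 has {2,5,6,7,8}; col 2 has {1,2,3,6,7,9}; box has {1,2,3,5,6,7,8} → only 4 remains.
r1c3 = 9: row 1 has {2,4,5,6,7,8}; col 3 has {1,3,5,6,7,8}; box has {1,2,3,4,5,6,7,8} → only 9 remains.
r3c6 = 7 (sole candidate).
r4c6 = 3 (sole candidate).
r5c2 = 8 (sole candidate).
r5c3 = 2 (sole candidate).
r5c7 = 1 (sole candidate).
r6c2 = 5 (sole candidate).
r6c3 = 4 (sole candidate).
r6c7 = 8 (sole candidate).
r3c4 = 4 (sole candidate).
r4c5 = 7 (sole candidate).
r7c4 = 3 (sole candidate).
r7c5 = 4 (sole candidate).
r8c5 = 2 (sole candidate).
r1c4 = 1: row 1 has {2,4,5,6,7,8,9}; col 4 has {3,4,5,6,8,9}; box has {2,4,5,6,7,8,9} → only 1 remains.
r1c5 = 3: row 1 has {1,2,4,5,6,7,8,9}; col 5 has {2,4,5,6,7,8,9}; box has {1,2,4,5,6,7,8,9} → only 3 remains.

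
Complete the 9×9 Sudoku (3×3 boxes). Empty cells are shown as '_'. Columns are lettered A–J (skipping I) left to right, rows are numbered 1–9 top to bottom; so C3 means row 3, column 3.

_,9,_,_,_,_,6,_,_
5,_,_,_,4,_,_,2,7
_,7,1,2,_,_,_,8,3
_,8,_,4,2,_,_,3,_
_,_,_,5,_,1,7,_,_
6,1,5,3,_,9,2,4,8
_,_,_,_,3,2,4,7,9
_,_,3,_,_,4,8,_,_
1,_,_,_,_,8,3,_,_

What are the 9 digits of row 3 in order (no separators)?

471265983

A3 = 4: row 3 has {1,2,3,7,8}; col 1 has {1,5,6}; box has {1,5,7,9} → only 4 remains.
J5 = 6 (sole candidate).
E6 = 7 (sole candidate).
A7 = 8 (sole candidate).
C7 = 6 (sole candidate).
D7 = 1 (sole candidate).
C2 = 8 (sole candidate).
F4 = 6 (sole candidate).
E5 = 8 (sole candidate).
H5 = 9 (sole candidate).
B7 = 5 (sole candidate).
B8 = 2 (sole candidate).
B9 = 4 (sole candidate).
C1 = 2 (sole candidate).
F2 = 3 (sole candidate).
F3 = 5: row 3 has {1,2,3,4,7,8}; col 6 has {1,2,3,4,6,8,9}; box has {2,3,4} → only 5 remains.
G3 = 9: row 3 has {1,2,3,4,5,7,8}; col 7 has {2,3,4,6,7,8}; box has {2,3,6,7,8} → only 9 remains.
B5 = 3 (sole candidate).
C5 = 4 (sole candidate).
A1 = 3 (sole candidate).
E1 = 1 (sole candidate).
F1 = 7 (sole candidate).
H1 = 5 (sole candidate).
J1 = 4 (sole candidate).
B2 = 6 (sole candidate).
D2 = 9 (sole candidate).
G2 = 1 (sole candidate).
E3 = 6: row 3 has {1,2,3,4,5,7,8,9}; col 5 has {1,2,3,4,7,8}; box has {1,2,3,4,5,7,9} → only 6 remains.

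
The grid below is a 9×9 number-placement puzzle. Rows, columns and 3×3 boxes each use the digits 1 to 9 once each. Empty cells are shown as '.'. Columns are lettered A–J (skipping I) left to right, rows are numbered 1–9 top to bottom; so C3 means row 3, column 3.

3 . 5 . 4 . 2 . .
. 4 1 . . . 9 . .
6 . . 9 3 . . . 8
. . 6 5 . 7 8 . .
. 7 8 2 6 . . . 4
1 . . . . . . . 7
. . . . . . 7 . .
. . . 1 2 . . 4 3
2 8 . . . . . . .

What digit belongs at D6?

4

B1 = 9: row 1 has {2,3,4,5}; col 2 has {4,7,8}; box has {1,3,4,5,6} → only 9 remains.
B3 = 2: row 3 has {3,6,8,9}; col 2 has {4,7,8,9}; box has {1,3,4,5,6,9} → only 2 remains.
C3 = 7: row 3 has {2,3,6,8,9}; col 3 has {1,5,6,8}; box has {1,2,3,4,5,6,9} → only 7 remains.
B4 = 3: row 4 has {5,6,7,8}; col 2 has {2,4,7,8,9}; box has {1,6,7,8} → only 3 remains.
B6 = 5: row 6 has {1,7}; col 2 has {2,3,4,7,8,9}; box has {1,3,6,7,8} → only 5 remains.
B8 = 6: row 8 has {1,2,3,4}; col 2 has {2,3,4,5,7,8,9}; box has {2,8} → only 6 remains.
C8 = 9: row 8 has {1,2,3,4,6}; col 3 has {1,5,6,7,8}; box has {2,6,8} → only 9 remains.
G8 = 5: row 8 has {1,2,3,4,6,9}; col 7 has {2,7,8,9}; box has {3,4,7} → only 5 remains.
A2 = 8: row 2 has {1,4,9}; col 1 has {1,2,3,6}; box has {1,2,3,4,5,6,7,9} → only 8 remains.
A5 = 9: row 5 has {2,4,6,7,8}; col 1 has {1,2,3,6,8}; box has {1,3,5,6,7,8} → only 9 remains.
B7 = 1: row 7 has {7}; col 2 has {2,3,4,5,6,7,8,9}; box has {2,6,8,9} → only 1 remains.
A8 = 7: row 8 has {1,2,3,4,5,6,9}; col 1 has {1,2,3,6,8,9}; box has {1,2,6,8,9} → only 7 remains.
F8 = 8: row 8 has {1,2,3,4,5,6,7,9}; col 6 has {7}; box has {1,2} → only 8 remains.
A4 = 4: row 4 has {3,5,6,7,8}; col 1 has {1,2,3,6,7,8,9}; box has {1,3,5,6,7,8,9} → only 4 remains.
C6 = 2: row 6 has {1,5,7}; col 3 has {1,5,6,7,8,9}; box has {1,3,4,5,6,7,8,9} → only 2 remains.
A7 = 5: row 7 has {1,7}; col 1 has {1,2,3,4,6,7,8,9}; box has {1,2,6,7,8,9} → only 5 remains.
E7 = 9: row 7 has {1,5,7}; col 5 has {2,3,4,6}; box has {1,2,8} → only 9 remains.
E4 = 1: row 4 has {3,4,5,6,7,8}; col 5 has {2,3,4,6,9}; box has {2,5,6,7} → only 1 remains.
F5 = 3: row 5 has {2,4,6,7,8,9}; col 6 has {7,8}; box has {1,2,5,6,7} → only 3 remains.
G5 = 1: row 5 has {2,3,4,6,7,8,9}; col 7 has {2,5,7,8,9}; box has {4,7,8} → only 1 remains.
H5 = 5: row 5 has {1,2,3,4,6,7,8,9}; col 8 has {4}; box has {1,4,7,8} → only 5 remains.
E6 = 8: row 6 has {1,2,5,7}; col 5 has {1,2,3,4,6,9}; box has {1,2,3,5,6,7} → only 8 remains.
G9 = 6: row 9 has {2,8}; col 7 has {1,2,5,7,8,9}; box has {3,4,5,7} → only 6 remains.
G3 = 4: row 3 has {2,3,6,7,8,9}; col 7 has {1,2,5,6,7,8,9}; box has {2,8,9} → only 4 remains.
H3 = 1: row 3 has {2,3,4,6,7,8,9}; col 8 has {4,5}; box has {2,4,8,9} → only 1 remains.
D6 = 4: row 6 has {1,2,5,7,8}; col 4 has {1,2,5,9}; box has {1,2,3,5,6,7,8} → only 4 remains.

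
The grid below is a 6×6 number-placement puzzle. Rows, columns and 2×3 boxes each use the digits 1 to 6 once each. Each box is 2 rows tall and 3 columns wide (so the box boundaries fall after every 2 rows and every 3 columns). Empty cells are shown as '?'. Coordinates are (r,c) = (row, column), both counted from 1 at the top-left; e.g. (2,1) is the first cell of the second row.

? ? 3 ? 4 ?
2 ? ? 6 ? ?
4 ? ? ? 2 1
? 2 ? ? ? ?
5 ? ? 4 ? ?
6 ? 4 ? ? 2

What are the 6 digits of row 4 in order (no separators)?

(1,1) = 1: row 1 has {3,4}; col 1 has {2,4,5,6}; box has {2,3} → only 1 remains.
(1,6) = 5: row 1 has {1,3,4}; col 6 has {1,2}; box has {4,6} → only 5 remains.
(2,3) = 5: row 2 has {2,6}; col 3 has {3,4}; box has {1,2,3} → only 5 remains.
(2,6) = 3: row 2 has {2,5,6}; col 6 has {1,2,5}; box has {4,5,6} → only 3 remains.
(3,3) = 6: row 3 has {1,2,4}; col 3 has {3,4,5}; box has {2,4} → only 6 remains.
(4,1) = 3: row 4 has {2}; col 1 has {1,2,4,5,6}; box has {2,4,6} → only 3 remains.
(4,3) = 1: row 4 has {2,3}; col 3 has {3,4,5,6}; box has {2,3,4,6} → only 1 remains.
(4,4) = 5: row 4 has {1,2,3}; col 4 has {4,6}; box has {1,2} → only 5 remains.
(4,5) = 6: row 4 has {1,2,3,5}; col 5 has {2,4}; box has {1,2,5} → only 6 remains.
(4,6) = 4: row 4 has {1,2,3,5,6}; col 6 has {1,2,3,5}; box has {1,2,5,6} → only 4 remains.

321564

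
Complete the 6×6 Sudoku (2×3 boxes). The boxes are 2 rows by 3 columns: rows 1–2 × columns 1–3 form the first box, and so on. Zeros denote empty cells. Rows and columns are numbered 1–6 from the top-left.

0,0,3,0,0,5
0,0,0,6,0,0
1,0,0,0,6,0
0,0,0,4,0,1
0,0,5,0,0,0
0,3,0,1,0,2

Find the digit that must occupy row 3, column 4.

row 1, column 4 = 2 (sole candidate).
row 3, column 6 = 3 (sole candidate).
row 5, column 4 = 3 (sole candidate).
row 5, column 5 = 4 (sole candidate).
row 5, column 6 = 6 (sole candidate).
row 6, column 5 = 5 (sole candidate).
row 1, column 5 = 1 (sole candidate).
row 2, column 5 = 3 (sole candidate).
row 2, column 6 = 4 (sole candidate).
row 3, column 4 = 5: row 3 has {1,3,6}; col 4 has {1,2,3,4,6}; box has {1,3,4,6} → only 5 remains.

5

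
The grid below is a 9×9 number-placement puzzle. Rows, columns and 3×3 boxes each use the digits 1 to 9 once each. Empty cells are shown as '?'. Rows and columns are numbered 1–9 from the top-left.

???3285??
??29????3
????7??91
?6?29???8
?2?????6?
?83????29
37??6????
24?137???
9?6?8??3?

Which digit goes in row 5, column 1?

1

row 3, column 7 = 2: in row 3, 2 can only go here (every other open cell in that row sees a 2).
row 3, column 2 = 3: in row 3, 3 can only go here (every other open cell in that row sees a 3).
row 5, column 4 = 8: in row 5, 8 can only go here (every other open cell in that row sees an 8).
row 5, column 3 = 9: in row 5, 9 can only go here (every other open cell in that row sees a 9).
row 1, column 2 = 9: in row 1, 9 can only go here (every other open cell in that row sees a 9).
row 8, column 7 = 9: in row 8, 9 can only go here (every other open cell in that row sees a 9).
row 7, column 6 = 9: in row 7, 9 can only go here (every other open cell in that row sees a 9).
row 7, column 9 = 2: in row 7, 2 can only go here (every other open cell in that row sees a 2).
row 8, column 9 = 6: in row 8, 6 can only go here (every other open cell in that row sees a 6).
row 1, column 1 = 6: in row 1, 6 can only go here (every other open cell in that row sees a 6).
row 1, column 3 = 1: in row 1, 1 can only go here (every other open cell in that row sees a 1).
row 2, column 2 = 5: row 2 has {2,3,9}; col 2 has {2,3,4,6,7,8,9}; box has {1,2,3,6,9} → only 5 remains.
row 9, column 2 = 1: row 9 has {3,6,8,9}; col 2 has {2,3,4,5,6,7,8,9}; box has {2,3,4,6,7,9} → only 1 remains.
row 9, column 6 = 2: in row 9, 2 can only go here (every other open cell in that row sees a 2).
row 4, column 3 = 7: in column 3, 7 can only go here (every other open cell in that column sees a 7).
row 2, column 1 = 7: in column 1, 7 can only go here (every other open cell in that column sees a 7).
row 3, column 1 = 8: in column 1, 8 can only go here (every other open cell in that column sees an 8).
row 3, column 3 = 4: row 3 has {1,2,3,7,8,9}; col 3 has {1,2,3,6,7,9}; box has {1,2,3,5,6,7,8,9} → only 4 remains.
row 6, column 4 = 7: in column 4, 7 can only go here (every other open cell in that column sees a 7).
row 6, column 6 = 6: in row 6, 6 can only go here (every other open cell in that row sees a 6).
row 3, column 6 = 5: row 3 has {1,2,3,4,7,8,9}; col 6 has {2,6,7,8,9}; box has {2,3,7,8,9} → only 5 remains.
row 3, column 4 = 6: row 3 has {1,2,3,4,5,7,8,9}; col 4 has {1,2,3,7,8,9}; box has {2,3,5,7,8,9} → only 6 remains.
row 2, column 7 = 6: in row 2, 6 can only go here (every other open cell in that row sees a 6).
row 2, column 8 = 8: in row 2, 8 can only go here (every other open cell in that row sees an 8).
row 8, column 8 = 5: row 8 has {1,2,3,4,6,7,9}; col 8 has {2,3,6,8,9}; box has {2,3,6,9} → only 5 remains.
row 8, column 3 = 8: row 8 has {1,2,3,4,5,6,7,9}; col 3 has {1,2,3,4,6,7,9}; box has {1,2,3,4,6,7,9} → only 8 remains.
row 7, column 3 = 5: row 7 has {2,3,6,7,9}; col 3 has {1,2,3,4,6,7,8,9}; box has {1,2,3,4,6,7,8,9} → only 5 remains.
row 7, column 4 = 4: row 7 has {2,3,5,6,7,9}; col 4 has {1,2,3,6,7,8,9}; box has {1,2,3,6,7,8,9} → only 4 remains.
row 7, column 8 = 1: row 7 has {2,3,4,5,6,7,9}; col 8 has {2,3,5,6,8,9}; box has {2,3,5,6,9} → only 1 remains.
row 9, column 4 = 5: row 9 has {1,2,3,6,8,9}; col 4 has {1,2,3,4,6,7,8,9}; box has {1,2,3,4,6,7,8,9} → only 5 remains.
row 4, column 8 = 4: row 4 has {2,6,7,8,9}; col 8 has {1,2,3,5,6,8,9}; box has {2,6,8,9} → only 4 remains.
row 6, column 7 = 1: row 6 has {2,3,6,7,8,9}; col 7 has {2,5,6,9}; box has {2,4,6,8,9} → only 1 remains.
row 7, column 7 = 8: row 7 has {1,2,3,4,5,6,7,9}; col 7 has {1,2,5,6,9}; box has {1,2,3,5,6,9} → only 8 remains.
row 1, column 8 = 7: row 1 has {1,2,3,5,6,8,9}; col 8 has {1,2,3,4,5,6,8,9}; box has {1,2,3,5,6,8,9} → only 7 remains.
row 1, column 9 = 4: row 1 has {1,2,3,5,6,7,8,9}; col 9 has {1,2,3,6,8,9}; box has {1,2,3,5,6,7,8,9} → only 4 remains.
row 4, column 7 = 3: row 4 has {2,4,6,7,8,9}; col 7 has {1,2,5,6,8,9}; box has {1,2,4,6,8,9} → only 3 remains.
row 5, column 7 = 7: row 5 has {2,6,8,9}; col 7 has {1,2,3,5,6,8,9}; box has {1,2,3,4,6,8,9} → only 7 remains.
row 5, column 9 = 5: row 5 has {2,6,7,8,9}; col 9 has {1,2,3,4,6,8,9}; box has {1,2,3,4,6,7,8,9} → only 5 remains.
row 9, column 7 = 4: row 9 has {1,2,3,5,6,8,9}; col 7 has {1,2,3,5,6,7,8,9}; box has {1,2,3,5,6,8,9} → only 4 remains.
row 9, column 9 = 7: row 9 has {1,2,3,4,5,6,8,9}; col 9 has {1,2,3,4,5,6,8,9}; box has {1,2,3,4,5,6,8,9} → only 7 remains.
row 4, column 6 = 1: row 4 has {2,3,4,6,7,8,9}; col 6 has {2,5,6,7,8,9}; box has {2,6,7,8,9} → only 1 remains.
row 5, column 5 = 4: row 5 has {2,5,6,7,8,9}; col 5 has {2,3,6,7,8,9}; box has {1,2,6,7,8,9} → only 4 remains.
row 5, column 6 = 3: row 5 has {2,4,5,6,7,8,9}; col 6 has {1,2,5,6,7,8,9}; box has {1,2,4,6,7,8,9} → only 3 remains.
row 6, column 5 = 5: row 6 has {1,2,3,6,7,8,9}; col 5 has {2,3,4,6,7,8,9}; box has {1,2,3,4,6,7,8,9} → only 5 remains.
row 2, column 5 = 1: row 2 has {2,3,5,6,7,8,9}; col 5 has {2,3,4,5,6,7,8,9}; box has {2,3,5,6,7,8,9} → only 1 remains.
row 2, column 6 = 4: row 2 has {1,2,3,5,6,7,8,9}; col 6 has {1,2,3,5,6,7,8,9}; box has {1,2,3,5,6,7,8,9} → only 4 remains.
row 4, column 1 = 5: row 4 has {1,2,3,4,6,7,8,9}; col 1 has {2,3,6,7,8,9}; box has {2,3,6,7,8,9} → only 5 remains.
row 5, column 1 = 1: row 5 has {2,3,4,5,6,7,8,9}; col 1 has {2,3,5,6,7,8,9}; box has {2,3,5,6,7,8,9} → only 1 remains.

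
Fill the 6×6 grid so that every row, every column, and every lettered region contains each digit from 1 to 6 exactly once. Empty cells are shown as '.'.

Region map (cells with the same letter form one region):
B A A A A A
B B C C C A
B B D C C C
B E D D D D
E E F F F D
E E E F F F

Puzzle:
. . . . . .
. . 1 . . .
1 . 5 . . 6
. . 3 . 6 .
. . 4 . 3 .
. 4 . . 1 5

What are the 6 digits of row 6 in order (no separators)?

346215

R6C1 = 3: in row 6, 3 can only go here (every other open cell in that row sees a 3).
Singles propagation stalls before every target cell is settled. Branch on R3C2 (candidates {2,3}).
  Try R3C2 = 3: this forces R2C4=3, R1C6=3, R1C4=5, R1C2=1; then region E has no cell left for 1 — contradiction.
So R3C2 = 2.
R3C5 = 4 (sole candidate).
R3C4 = 3 (sole candidate).
R5C1 = 2 (hidden single in column 1).
R5C4 = 6 (sole candidate).
R5C6 = 1 (sole candidate).
R6C3 = 6: row 6 has {1,3,4,5}; col 3 has {1,3,4,5}; region has {2,3,4} → only 6 remains.
R6C4 = 2: row 6 has {1,3,4,5,6}; col 4 has {3,6}; region has {1,3,4,5,6} → only 2 remains.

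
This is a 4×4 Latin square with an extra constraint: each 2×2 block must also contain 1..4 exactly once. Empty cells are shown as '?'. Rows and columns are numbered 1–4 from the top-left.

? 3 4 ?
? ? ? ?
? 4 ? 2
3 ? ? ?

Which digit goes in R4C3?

1

R1C4 = 1: row 1 has {3,4}; col 4 has {2}; box has {4} → only 1 remains.
R2C4 = 3: row 2 has {}; col 4 has {1,2}; box has {1,4} → only 3 remains.
R3C1 = 1: row 3 has {2,4}; col 1 has {3}; box has {3,4} → only 1 remains.
R3C3 = 3: row 3 has {1,2,4}; col 3 has {4}; box has {2} → only 3 remains.
R4C2 = 2: row 4 has {3}; col 2 has {3,4}; box has {1,3,4} → only 2 remains.
R4C3 = 1: row 4 has {2,3}; col 3 has {3,4}; box has {2,3} → only 1 remains.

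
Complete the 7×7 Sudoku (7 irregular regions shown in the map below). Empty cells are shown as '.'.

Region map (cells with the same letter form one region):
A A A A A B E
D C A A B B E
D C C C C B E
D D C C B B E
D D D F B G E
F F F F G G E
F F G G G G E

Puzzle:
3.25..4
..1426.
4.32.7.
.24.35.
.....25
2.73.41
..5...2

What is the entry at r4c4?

6

r1c6 = 1: row 1 has {2,3,4,5}; col 6 has {2,4,5,6,7}; region has {2,3,5,6,7} → only 1 remains.
r3c7 = 6: row 3 has {2,3,4,7}; col 7 has {1,2,4,5}; region has {1,2,4,5} → only 6 remains.
r4c7 = 7: row 4 has {2,3,4,5}; col 7 has {1,2,4,5,6}; region has {1,2,4,5,6} → only 7 remains.
r5c3 = 6: row 5 has {2,5}; col 3 has {1,2,3,4,5,7}; region has {2,4} → only 6 remains.
r5c4 = 1: row 5 has {2,5,6}; col 4 has {2,3,4,5}; region has {2,3,7} → only 1 remains.
r5c5 = 4: row 5 has {1,2,5,6}; col 5 has {2,3}; region has {1,2,3,5,6,7} → only 4 remains.
r6c5 = 6: row 6 has {1,2,3,4,7}; col 5 has {2,3,4}; region has {2,4,5} → only 6 remains.
r7c1 = 6: row 7 has {2,5}; col 1 has {2,3,4}; region has {1,2,3,7} → only 6 remains.
r7c2 = 4: row 7 has {2,5,6}; col 2 has {2}; region has {1,2,3,6,7} → only 4 remains.
r7c4 = 7: row 7 has {2,4,5,6}; col 4 has {1,2,3,4,5}; region has {2,4,5,6} → only 7 remains.
r7c5 = 1: row 7 has {2,4,5,6,7}; col 5 has {2,3,4,6}; region has {2,4,5,6,7} → only 1 remains.
r7c6 = 3: row 7 has {1,2,4,5,6,7}; col 6 has {1,2,4,5,6,7}; region has {1,2,4,5,6,7} → only 3 remains.
r1c5 = 7: row 1 has {1,2,3,4,5}; col 5 has {1,2,3,4,6}; region has {1,2,3,4,5} → only 7 remains.
r2c7 = 3: row 2 has {1,2,4,6}; col 7 has {1,2,4,5,6,7}; region has {1,2,4,5,6,7} → only 3 remains.
r3c5 = 5: row 3 has {2,3,4,6,7}; col 5 has {1,2,3,4,6,7}; region has {2,3,4} → only 5 remains.
r4c1 = 1: row 4 has {2,3,4,5,7}; col 1 has {2,3,4,6}; region has {2,4,6} → only 1 remains.
r4c4 = 6: row 4 has {1,2,3,4,5,7}; col 4 has {1,2,3,4,5,7}; region has {2,3,4,5} → only 6 remains.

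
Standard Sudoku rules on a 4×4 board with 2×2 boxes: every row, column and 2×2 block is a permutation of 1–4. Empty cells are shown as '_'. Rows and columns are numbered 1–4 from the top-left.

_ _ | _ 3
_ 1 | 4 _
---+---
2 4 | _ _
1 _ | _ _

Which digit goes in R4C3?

R1C1 = 4: row 1 has {3}; col 1 has {1,2}; box has {1} → only 4 remains.
R1C2 = 2: row 1 has {3,4}; col 2 has {1,4}; box has {1,4} → only 2 remains.
R1C3 = 1: row 1 has {2,3,4}; col 3 has {4}; box has {3,4} → only 1 remains.
R2C1 = 3: row 2 has {1,4}; col 1 has {1,2,4}; box has {1,2,4} → only 3 remains.
R2C4 = 2: row 2 has {1,3,4}; col 4 has {3}; box has {1,3,4} → only 2 remains.
R3C3 = 3: row 3 has {2,4}; col 3 has {1,4}; box has {} → only 3 remains.
R3C4 = 1: row 3 has {2,3,4}; col 4 has {2,3}; box has {3} → only 1 remains.
R4C2 = 3: row 4 has {1}; col 2 has {1,2,4}; box has {1,2,4} → only 3 remains.
R4C3 = 2: row 4 has {1,3}; col 3 has {1,3,4}; box has {1,3} → only 2 remains.

2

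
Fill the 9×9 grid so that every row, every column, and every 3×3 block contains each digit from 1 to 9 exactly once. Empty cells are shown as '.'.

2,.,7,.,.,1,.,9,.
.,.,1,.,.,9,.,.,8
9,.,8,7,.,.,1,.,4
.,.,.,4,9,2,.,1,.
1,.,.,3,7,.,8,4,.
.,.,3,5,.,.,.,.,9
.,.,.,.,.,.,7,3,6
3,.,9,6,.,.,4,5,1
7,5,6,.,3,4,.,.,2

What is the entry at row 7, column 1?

8

row 1, column 4 = 8: row 1 has {1,2,7,9}; col 4 has {3,4,5,6,7}; box has {1,7,9} → only 8 remains.
row 2, column 4 = 2: row 2 has {1,8,9}; col 4 has {3,4,5,6,7,8}; box has {1,7,8,9} → only 2 remains.
row 4, column 3 = 5: row 4 has {1,2,4,9}; col 3 has {1,3,6,7,8,9}; box has {1,3} → only 5 remains.
row 5, column 3 = 2: row 5 has {1,3,4,7,8}; col 3 has {1,3,5,6,7,8,9}; box has {1,3,5} → only 2 remains.
row 5, column 6 = 6: row 5 has {1,2,3,4,7,8}; col 6 has {1,2,4,9}; box has {2,3,4,5,7,9} → only 6 remains.
row 5, column 9 = 5: row 5 has {1,2,3,4,6,7,8}; col 9 has {1,2,4,6,8,9}; box has {1,4,8,9} → only 5 remains.
row 6, column 6 = 8: row 6 has {3,5,9}; col 6 has {1,2,4,6,9}; box has {2,3,4,5,6,7,9} → only 8 remains.
row 7, column 3 = 4: row 7 has {3,6,7}; col 3 has {1,2,3,5,6,7,8,9}; box has {3,5,6,7,9} → only 4 remains.
row 7, column 6 = 5: row 7 has {3,4,6,7}; col 6 has {1,2,4,6,8,9}; box has {3,4,6} → only 5 remains.
row 8, column 6 = 7: row 8 has {1,3,4,5,6,9}; col 6 has {1,2,4,5,6,8,9}; box has {3,4,5,6} → only 7 remains.
row 9, column 7 = 9: row 9 has {2,3,4,5,6,7}; col 7 has {1,4,7,8}; box has {1,2,3,4,5,6,7} → only 9 remains.
row 9, column 8 = 8: row 9 has {2,3,4,5,6,7,9}; col 8 has {1,3,4,5,9}; box has {1,2,3,4,5,6,7,9} → only 8 remains.
row 1, column 9 = 3: row 1 has {1,2,7,8,9}; col 9 has {1,2,4,5,6,8,9}; box has {1,4,8,9} → only 3 remains.
row 3, column 6 = 3: row 3 has {1,4,7,8,9}; col 6 has {1,2,4,5,6,7,8,9}; box has {1,2,7,8,9} → only 3 remains.
row 4, column 9 = 7: row 4 has {1,2,4,5,9}; col 9 has {1,2,3,4,5,6,8,9}; box has {1,4,5,8,9} → only 7 remains.
row 5, column 2 = 9: row 5 has {1,2,3,4,5,6,7,8}; col 2 has {5}; box has {1,2,3,5} → only 9 remains.
row 6, column 5 = 1: row 6 has {3,5,8,9}; col 5 has {3,7,9}; box has {2,3,4,5,6,7,8,9} → only 1 remains.
row 7, column 1 = 8: row 7 has {3,4,5,6,7}; col 1 has {1,2,3,7,9}; box has {3,4,5,6,7,9} → only 8 remains.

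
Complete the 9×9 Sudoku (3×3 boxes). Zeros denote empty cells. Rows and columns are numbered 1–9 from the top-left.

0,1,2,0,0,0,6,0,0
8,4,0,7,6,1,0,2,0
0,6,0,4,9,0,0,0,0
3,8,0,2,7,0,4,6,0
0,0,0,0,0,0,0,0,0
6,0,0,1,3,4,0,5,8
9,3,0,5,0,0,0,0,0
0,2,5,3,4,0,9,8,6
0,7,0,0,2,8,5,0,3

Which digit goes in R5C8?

R1C4 = 8: row 1 has {1,2,6}; col 4 has {1,2,3,4,5,7}; box has {1,4,6,7,9} → only 8 remains.
R1C5 = 5: row 1 has {1,2,6,8}; col 5 has {2,3,4,6,7,9}; box has {1,4,6,7,8,9} → only 5 remains.
R1C6 = 3: row 1 has {1,2,5,6,8}; col 6 has {1,4,8}; box has {1,4,5,6,7,8,9} → only 3 remains.
R2C7 = 3: row 2 has {1,2,4,6,7,8}; col 7 has {4,5,6,9}; box has {2,6} → only 3 remains.
R3C6 = 2: row 3 has {4,6,9}; col 6 has {1,3,4,8}; box has {1,3,4,5,6,7,8,9} → only 2 remains.
R5C5 = 8: row 5 has {}; col 5 has {2,3,4,5,6,7,9}; box has {1,2,3,4,7} → only 8 remains.
R6C2 = 9: row 6 has {1,3,4,5,6,8}; col 2 has {1,2,3,4,6,7,8}; box has {3,6,8} → only 9 remains.
R6C3 = 7: row 6 has {1,3,4,5,6,8,9}; col 3 has {2,5}; box has {3,6,8,9} → only 7 remains.
R6C7 = 2: row 6 has {1,3,4,5,6,7,8,9}; col 7 has {3,4,5,6,9}; box has {4,5,6,8} → only 2 remains.
R7C5 = 1: row 7 has {3,5,9}; col 5 has {2,3,4,5,6,7,8,9}; box has {2,3,4,5,8} → only 1 remains.
R7C7 = 7: row 7 has {1,3,5,9}; col 7 has {2,3,4,5,6,9}; box has {3,5,6,8,9} → only 7 remains.
R7C8 = 4: row 7 has {1,3,5,7,9}; col 8 has {2,5,6,8}; box has {3,5,6,7,8,9} → only 4 remains.
R7C9 = 2: row 7 has {1,3,4,5,7,9}; col 9 has {3,6,8}; box has {3,4,5,6,7,8,9} → only 2 remains.
R8C1 = 1: row 8 has {2,3,4,5,6,8,9}; col 1 has {3,6,8,9}; box has {2,3,5,7,9} → only 1 remains.
R8C6 = 7: row 8 has {1,2,3,4,5,6,8,9}; col 6 has {1,2,3,4,8}; box has {1,2,3,4,5,8} → only 7 remains.
R9C1 = 4: row 9 has {2,3,5,7,8}; col 1 has {1,3,6,8,9}; box has {1,2,3,5,7,9} → only 4 remains.
R9C3 = 6: row 9 has {2,3,4,5,7,8}; col 3 has {2,5,7}; box has {1,2,3,4,5,7,9} → only 6 remains.
R9C4 = 9: row 9 has {2,3,4,5,6,7,8}; col 4 has {1,2,3,4,5,7,8}; box has {1,2,3,4,5,7,8} → only 9 remains.
R9C8 = 1: row 9 has {2,3,4,5,6,7,8,9}; col 8 has {2,4,5,6,8}; box has {2,3,4,5,6,7,8,9} → only 1 remains.
R1C1 = 7: row 1 has {1,2,3,5,6,8}; col 1 has {1,3,4,6,8,9}; box has {1,2,4,6,8} → only 7 remains.
R1C8 = 9: row 1 has {1,2,3,5,6,7,8}; col 8 has {1,2,4,5,6,8}; box has {2,3,6} → only 9 remains.
R1C9 = 4: row 1 has {1,2,3,5,6,7,8,9}; col 9 has {2,3,6,8}; box has {2,3,6,9} → only 4 remains.
R2C3 = 9: row 2 has {1,2,3,4,6,7,8}; col 3 has {2,5,6,7}; box has {1,2,4,6,7,8} → only 9 remains.
R2C9 = 5: row 2 has {1,2,3,4,6,7,8,9}; col 9 has {2,3,4,6,8}; box has {2,3,4,6,9} → only 5 remains.
R3C1 = 5: row 3 has {2,4,6,9}; col 1 has {1,3,4,6,7,8,9}; box has {1,2,4,6,7,8,9} → only 5 remains.
R3C3 = 3: row 3 has {2,4,5,6,9}; col 3 has {2,5,6,7,9}; box has {1,2,4,5,6,7,8,9} → only 3 remains.
R3C8 = 7: row 3 has {2,3,4,5,6,9}; col 8 has {1,2,4,5,6,8,9}; box has {2,3,4,5,6,9} → only 7 remains.
R3C9 = 1: row 3 has {2,3,4,5,6,7,9}; col 9 has {2,3,4,5,6,8}; box has {2,3,4,5,6,7,9} → only 1 remains.
R4C3 = 1: row 4 has {2,3,4,6,7,8}; col 3 has {2,3,5,6,7,9}; box has {3,6,7,8,9} → only 1 remains.
R4C9 = 9: row 4 has {1,2,3,4,6,7,8}; col 9 has {1,2,3,4,5,6,8}; box has {2,4,5,6,8} → only 9 remains.
R5C1 = 2: row 5 has {8}; col 1 has {1,3,4,5,6,7,8,9}; box has {1,3,6,7,8,9} → only 2 remains.
R5C2 = 5: row 5 has {2,8}; col 2 has {1,2,3,4,6,7,8,9}; box has {1,2,3,6,7,8,9} → only 5 remains.
R5C3 = 4: row 5 has {2,5,8}; col 3 has {1,2,3,5,6,7,9}; box has {1,2,3,5,6,7,8,9} → only 4 remains.
R5C4 = 6: row 5 has {2,4,5,8}; col 4 has {1,2,3,4,5,7,8,9}; box has {1,2,3,4,7,8} → only 6 remains.
R5C6 = 9: row 5 has {2,4,5,6,8}; col 6 has {1,2,3,4,7,8}; box has {1,2,3,4,6,7,8} → only 9 remains.
R5C7 = 1: row 5 has {2,4,5,6,8,9}; col 7 has {2,3,4,5,6,7,9}; box has {2,4,5,6,8,9} → only 1 remains.
R5C8 = 3: row 5 has {1,2,4,5,6,8,9}; col 8 has {1,2,4,5,6,7,8,9}; box has {1,2,4,5,6,8,9} → only 3 remains.

3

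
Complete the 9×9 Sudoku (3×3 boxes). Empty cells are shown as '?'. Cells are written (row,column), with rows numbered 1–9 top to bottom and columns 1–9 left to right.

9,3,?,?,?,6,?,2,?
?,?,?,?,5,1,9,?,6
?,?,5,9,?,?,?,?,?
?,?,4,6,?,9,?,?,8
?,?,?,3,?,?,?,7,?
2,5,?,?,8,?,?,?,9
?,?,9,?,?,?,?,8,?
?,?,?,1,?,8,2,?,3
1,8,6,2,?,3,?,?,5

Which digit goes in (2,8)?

3

(8,3) = 7: row 8 has {1,2,3,8}; col 3 has {4,5,6,9}; box has {1,6,8,9} → only 7 remains.
(8,2) = 4: row 8 has {1,2,3,7,8}; col 2 has {3,5,8}; box has {1,6,7,8,9} → only 4 remains.
(7,2) = 2: row 7 has {8,9}; col 2 has {3,4,5,8}; box has {1,4,6,7,8,9} → only 2 remains.
(8,1) = 5: row 8 has {1,2,3,4,7,8}; col 1 has {1,2,9}; box has {1,2,4,6,7,8,9} → only 5 remains.
(2,2) = 7: row 2 has {1,5,6,9}; col 2 has {2,3,4,5,8}; box has {3,5,9} → only 7 remains.
(4,2) = 1: row 4 has {4,6,8,9}; col 2 has {2,3,4,5,7,8}; box has {2,4,5} → only 1 remains.
(5,3) = 8: row 5 has {3,7}; col 3 has {4,5,6,7,9}; box has {1,2,4,5} → only 8 remains.
(6,3) = 3: row 6 has {2,5,8,9}; col 3 has {4,5,6,7,8,9}; box has {1,2,4,5,8} → only 3 remains.
(7,1) = 3: row 7 has {2,8,9}; col 1 has {1,2,5,9}; box has {1,2,4,5,6,7,8,9} → only 3 remains.
(1,3) = 1: row 1 has {2,3,6,9}; col 3 has {3,4,5,6,7,8,9}; box has {3,5,7,9} → only 1 remains.
(2,3) = 2: row 2 has {1,5,6,7,9}; col 3 has {1,3,4,5,6,7,8,9}; box has {1,3,5,7,9} → only 2 remains.
(3,2) = 6: row 3 has {5,9}; col 2 has {1,2,3,4,5,7,8}; box has {1,2,3,5,7,9} → only 6 remains.
(4,1) = 7: row 4 has {1,4,6,8,9}; col 1 has {1,2,3,5,9}; box has {1,2,3,4,5,8} → only 7 remains.
(4,5) = 2: row 4 has {1,4,6,7,8,9}; col 5 has {5,8}; box has {3,6,8,9} → only 2 remains.
(5,1) = 6: row 5 has {3,7,8}; col 1 has {1,2,3,5,7,9}; box has {1,2,3,4,5,7,8} → only 6 remains.
(5,2) = 9: row 5 has {3,6,7,8}; col 2 has {1,2,3,4,5,6,7,8}; box has {1,2,3,4,5,6,7,8} → only 9 remains.
(1,7) = 5: in row 1, 5 can only go here (every other open cell in that row sees a 5).
(4,7) = 3: row 4 has {1,2,4,6,7,8,9}; col 7 has {2,5,9}; box has {7,8,9} → only 3 remains.
(4,8) = 5: row 4 has {1,2,3,4,6,7,8,9}; col 8 has {2,7,8}; box has {3,7,8,9} → only 5 remains.
(1,4) = 8: in row 1, 8 can only go here (every other open cell in that row sees an 8).
(2,4) = 4: row 2 has {1,2,5,6,7,9}; col 4 has {1,2,3,6,8,9}; box has {1,5,6,8,9} → only 4 remains.
(2,8) = 3: row 2 has {1,2,4,5,6,7,9}; col 8 has {2,5,7,8}; box has {2,5,6,9} → only 3 remains.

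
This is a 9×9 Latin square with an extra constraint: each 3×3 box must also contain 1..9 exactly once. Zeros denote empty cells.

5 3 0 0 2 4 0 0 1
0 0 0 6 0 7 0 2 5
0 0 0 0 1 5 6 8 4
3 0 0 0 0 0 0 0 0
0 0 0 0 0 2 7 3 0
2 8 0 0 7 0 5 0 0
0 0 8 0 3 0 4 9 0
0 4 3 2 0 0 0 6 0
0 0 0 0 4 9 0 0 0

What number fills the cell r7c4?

r1c7 = 9: row 1 has {1,2,3,4,5}; col 7 has {4,5,6,7}; box has {1,2,4,5,6,8} → only 9 remains.
r1c8 = 7: row 1 has {1,2,3,4,5,9}; col 8 has {2,3,6,8,9}; box has {1,2,4,5,6,8,9} → only 7 remains.
r2c7 = 3: row 2 has {2,5,6,7}; col 7 has {4,5,6,7,9}; box has {1,2,4,5,6,7,8,9} → only 3 remains.
r1c3 = 6: row 1 has {1,2,3,4,5,7,9}; col 3 has {3,8}; box has {3,5} → only 6 remains.
r1c4 = 8: row 1 has {1,2,3,4,5,6,7,9}; col 4 has {2,6}; box has {1,2,4,5,6,7} → only 8 remains.
r2c5 = 9: row 2 has {2,3,5,6,7}; col 5 has {1,2,3,4,7}; box has {1,2,4,5,6,7,8} → only 9 remains.
r3c4 = 3: row 3 has {1,4,5,6,8}; col 4 has {2,6,8}; box has {1,2,4,5,6,7,8,9} → only 3 remains.
r2c2 = 1: row 2 has {2,3,5,6,7,9}; col 2 has {3,4,8}; box has {3,5,6} → only 1 remains.
r2c3 = 4: row 2 has {1,2,3,5,6,7,9}; col 3 has {3,6,8}; box has {1,3,5,6} → only 4 remains.
r2c1 = 8: row 2 has {1,2,3,4,5,6,7,9}; col 1 has {2,3,5}; box has {1,3,4,5,6} → only 8 remains.
r6c6 = 3: in row 6, 3 can only go here (every other open cell in that row sees a 3).
r6c9 = 6: in row 6, 6 can only go here (every other open cell in that row sees a 6).
r8c5 = 5: in row 8, 5 can only go here (every other open cell in that row sees a 5).
r8c1 = 9: in row 8, 9 can only go here (every other open cell in that row sees a 9).
r3c1 = 7: row 3 has {1,3,4,5,6,8}; col 1 has {2,3,5,8,9}; box has {1,3,4,5,6,8} → only 7 remains.
r7c2 = 5: in row 7, 5 can only go here (every other open cell in that row sees a 5).
r7c9 = 2: in row 7, 2 can only go here (every other open cell in that row sees a 2).
r4c7 = 2: in row 4, 2 can only go here (every other open cell in that row sees a 2).
r7c4 = 7: in row 7, 7 can only go here (every other open cell in that row sees a 7).

7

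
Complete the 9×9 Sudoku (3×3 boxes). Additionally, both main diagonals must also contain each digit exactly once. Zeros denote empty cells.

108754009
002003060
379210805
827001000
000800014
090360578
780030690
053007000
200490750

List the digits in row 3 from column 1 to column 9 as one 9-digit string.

379216845

row 1, column 2 = 6 (sole candidate).
row 2, column 2 = 4 (sole candidate).
row 2, column 4 = 9 (sole candidate).
row 2, column 5 = 8 (sole candidate).
row 2, column 7 = 1 (sole candidate).
row 2, column 9 = 7 (sole candidate).
row 3, column 6 = 6: row 3 has {1,2,3,5,7,8,9}; col 6 has {1,3,4,7}; box has {1,2,3,4,5,7,8,9} → only 6 remains.
row 3, column 8 = 4: row 3 has {1,2,3,5,6,7,8,9}; col 8 has {1,5,6,7,9}; box has {1,5,6,7,8,9} → only 4 remains.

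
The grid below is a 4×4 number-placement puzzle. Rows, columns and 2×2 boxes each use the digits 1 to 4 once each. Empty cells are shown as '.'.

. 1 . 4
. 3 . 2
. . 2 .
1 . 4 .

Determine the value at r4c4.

3

r1c1 = 2: row 1 has {1,4}; col 1 has {1}; box has {1,3} → only 2 remains.
r1c3 = 3: row 1 has {1,2,4}; col 3 has {2,4}; box has {2,4} → only 3 remains.
r2c1 = 4: row 2 has {2,3}; col 1 has {1,2}; box has {1,2,3} → only 4 remains.
r2c3 = 1: row 2 has {2,3,4}; col 3 has {2,3,4}; box has {2,3,4} → only 1 remains.
r3c1 = 3: row 3 has {2}; col 1 has {1,2,4}; box has {1} → only 3 remains.
r3c2 = 4: row 3 has {2,3}; col 2 has {1,3}; box has {1,3} → only 4 remains.
r3c4 = 1: row 3 has {2,3,4}; col 4 has {2,4}; box has {2,4} → only 1 remains.
r4c2 = 2: row 4 has {1,4}; col 2 has {1,3,4}; box has {1,3,4} → only 2 remains.
r4c4 = 3: row 4 has {1,2,4}; col 4 has {1,2,4}; box has {1,2,4} → only 3 remains.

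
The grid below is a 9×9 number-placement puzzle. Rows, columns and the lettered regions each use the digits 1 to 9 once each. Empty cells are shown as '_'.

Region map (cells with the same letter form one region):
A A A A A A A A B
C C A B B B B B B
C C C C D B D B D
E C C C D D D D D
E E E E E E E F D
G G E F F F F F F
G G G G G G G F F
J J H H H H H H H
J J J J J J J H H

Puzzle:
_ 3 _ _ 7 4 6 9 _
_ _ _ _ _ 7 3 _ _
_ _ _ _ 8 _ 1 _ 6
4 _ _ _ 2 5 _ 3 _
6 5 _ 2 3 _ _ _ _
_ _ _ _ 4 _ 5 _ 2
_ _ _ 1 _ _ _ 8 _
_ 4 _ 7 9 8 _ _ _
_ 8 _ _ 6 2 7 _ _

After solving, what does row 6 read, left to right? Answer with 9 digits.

row 3, column 6 = 9: row 3 has {1,6,8}; col 6 has {2,4,5,7,8}; region has {3,7} → only 9 remains.
row 4, column 7 = 9: row 4 has {2,3,4,5}; col 7 has {1,3,5,6,7}; region has {1,2,3,5,6,8} → only 9 remains.
row 4, column 9 = 7: row 4 has {2,3,4,5,9}; col 9 has {2,6}; region has {1,2,3,5,6,8,9} → only 7 remains.
row 5, column 6 = 1: row 5 has {2,3,5,6}; col 6 has {2,4,5,7,8,9}; region has {2,3,4,5,6} → only 1 remains.
row 5, column 7 = 8: row 5 has {1,2,3,5,6}; col 7 has {1,3,5,6,7,9}; region has {1,2,3,4,5,6} → only 8 remains.
row 5, column 8 = 7: row 5 has {1,2,3,5,6,8}; col 8 has {3,8,9}; region has {2,4,5,8} → only 7 remains.
row 5, column 9 = 4: row 5 has {1,2,3,5,6,7,8}; col 9 has {2,6,7}; region has {1,2,3,5,6,7,8,9} → only 4 remains.
row 7, column 5 = 5: row 7 has {1,8}; col 5 has {2,3,4,6,7,8,9}; region has {1} → only 5 remains.
row 8, column 7 = 2: row 8 has {4,7,8,9}; col 7 has {1,3,5,6,7,8,9}; region has {7,8,9} → only 2 remains.
row 2, column 5 = 1: row 2 has {3,7}; col 5 has {2,3,4,5,6,7,8,9}; region has {3,7,9} → only 1 remains.
row 5, column 3 = 9: row 5 has {1,2,3,4,5,6,7,8}; col 3 has {}; region has {1,2,3,4,5,6,8} → only 9 remains.
row 6, column 3 = 7: row 6 has {2,4,5}; col 3 has {9}; region has {1,2,3,4,5,6,8,9} → only 7 remains.
row 7, column 7 = 4: row 7 has {1,5,8}; col 7 has {1,2,3,5,6,7,8,9}; region has {1,5} → only 4 remains.
row 6, column 8 = 1: in row 6, 1 can only go here (every other open cell in that row sees a 1).
row 6, column 1 = 8: in row 6, 8 can only go here (every other open cell in that row sees an 8).
row 9, column 8 = 4: in row 9, 4 can only go here (every other open cell in that row sees a 4).
row 2, column 4 = 4: in row 2, 4 can only go here (every other open cell in that row sees a 4).
row 3, column 3 = 4: in row 3, 4 can only go here (every other open cell in that row sees a 4).
row 4, column 2 = 1: in column 2, 1 can only go here (every other open cell in that column sees a 1).
row 7, column 9 = 9: in column 9, 9 can only go here (every other open cell in that column sees a 9).
row 6, column 2 = 9: in row 6, 9 can only go here (every other open cell in that row sees a 9).
row 2, column 1 = 9: in row 2, 9 can only go here (every other open cell in that row sees a 9).
row 9, column 4 = 9: in row 9, 9 can only go here (every other open cell in that row sees a 9).
row 2, column 8 = 6: in region B, 6 can only go here (every other open cell in that region sees a 6).
row 2, column 2 = 2: row 2 has {1,3,4,6,7,9}; col 2 has {1,3,4,5,8,9}; region has {1,4,9} → only 2 remains.
row 3, column 2 = 7: row 3 has {1,4,6,8,9}; col 2 has {1,2,3,4,5,8,9}; region has {1,2,4,9} → only 7 remains.
row 7, column 2 = 6: row 7 has {1,4,5,8,9}; col 2 has {1,2,3,4,5,7,8,9}; region has {1,4,5,8,9} → only 6 remains.
row 7, column 6 = 3: row 7 has {1,4,5,6,8,9}; col 6 has {1,2,4,5,7,8,9}; region has {1,4,5,6,8,9} → only 3 remains.
row 8, column 8 = 5: row 8 has {2,4,7,8,9}; col 8 has {1,3,4,6,7,8,9}; region has {2,4,7,8,9} → only 5 remains.
row 3, column 8 = 2: row 3 has {1,4,6,7,8,9}; col 8 has {1,3,4,5,6,7,8,9}; region has {1,3,4,6,7,9} → only 2 remains.
row 6, column 6 = 6: row 6 has {1,2,4,5,7,8,9}; col 6 has {1,2,3,4,5,7,8,9}; region has {1,2,4,5,7,8,9} → only 6 remains.
row 7, column 3 = 2: row 7 has {1,3,4,5,6,8,9}; col 3 has {4,7,9}; region has {1,3,4,5,6,8,9} → only 2 remains.
row 6, column 4 = 3: row 6 has {1,2,4,5,6,7,8,9}; col 4 has {1,2,4,7,9}; region has {1,2,4,5,6,7,8,9} → only 3 remains.

897346512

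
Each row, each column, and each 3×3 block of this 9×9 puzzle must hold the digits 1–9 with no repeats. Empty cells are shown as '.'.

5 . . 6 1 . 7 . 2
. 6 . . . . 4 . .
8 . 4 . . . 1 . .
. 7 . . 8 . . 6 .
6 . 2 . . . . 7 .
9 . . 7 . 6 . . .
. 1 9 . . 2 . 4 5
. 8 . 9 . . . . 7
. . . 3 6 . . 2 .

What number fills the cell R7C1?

3

R1C3 = 3 (sole candidate).
R7C4 = 8 (sole candidate).
R7C5 = 7 (sole candidate).
R1C2 = 9 (sole candidate).
R1C8 = 8 (sole candidate).
R3C2 = 2 (sole candidate).
R3C4 = 5 (sole candidate).
R7C1 = 3: row 7 has {1,2,4,5,7,8,9}; col 1 has {5,6,8,9}; box has {1,8,9} → only 3 remains.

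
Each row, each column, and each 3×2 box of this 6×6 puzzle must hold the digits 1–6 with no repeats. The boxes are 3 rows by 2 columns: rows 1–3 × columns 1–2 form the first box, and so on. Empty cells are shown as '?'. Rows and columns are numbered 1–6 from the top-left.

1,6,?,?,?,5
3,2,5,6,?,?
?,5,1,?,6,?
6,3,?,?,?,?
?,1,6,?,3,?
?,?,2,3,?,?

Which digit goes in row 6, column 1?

row 3, column 1 = 4 (sole candidate).
row 3, column 4 = 2 (sole candidate).
row 3, column 6 = 3 (sole candidate).
row 4, column 3 = 4 (sole candidate).
row 5, column 4 = 5 (sole candidate).
row 6, column 1 = 5: row 6 has {2,3}; col 1 has {1,3,4,6}; box has {1,3,6} → only 5 remains.

5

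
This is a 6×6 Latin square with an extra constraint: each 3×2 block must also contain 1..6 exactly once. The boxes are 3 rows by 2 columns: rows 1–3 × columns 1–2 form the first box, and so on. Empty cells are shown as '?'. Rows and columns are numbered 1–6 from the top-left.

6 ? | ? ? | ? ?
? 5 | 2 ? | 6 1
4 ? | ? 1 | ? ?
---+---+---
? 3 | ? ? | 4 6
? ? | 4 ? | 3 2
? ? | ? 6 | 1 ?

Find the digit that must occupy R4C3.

R2C1 = 3: row 2 has {1,2,5,6}; col 1 has {4,6}; box has {4,5,6} → only 3 remains.
R2C4 = 4: row 2 has {1,2,3,5,6}; col 4 has {1,6}; box has {1,2} → only 4 remains.
R3C2 = 2: row 3 has {1,4}; col 2 has {3,5}; box has {3,4,5,6} → only 2 remains.
R3C5 = 5: row 3 has {1,2,4}; col 5 has {1,3,4,6}; box has {1,6} → only 5 remains.
R3C6 = 3: row 3 has {1,2,4,5}; col 6 has {1,2,6}; box has {1,5,6} → only 3 remains.
R5C4 = 5: row 5 has {2,3,4}; col 4 has {1,4,6}; box has {4,6} → only 5 remains.
R6C2 = 4: row 6 has {1,6}; col 2 has {2,3,5}; box has {3} → only 4 remains.
R6C3 = 3: row 6 has {1,4,6}; col 3 has {2,4}; box has {4,5,6} → only 3 remains.
R6C6 = 5: row 6 has {1,3,4,6}; col 6 has {1,2,3,6}; box has {1,2,3,4,6} → only 5 remains.
R1C2 = 1: row 1 has {6}; col 2 has {2,3,4,5}; box has {2,3,4,5,6} → only 1 remains.
R1C3 = 5: row 1 has {1,6}; col 3 has {2,3,4}; box has {1,2,4} → only 5 remains.
R1C4 = 3: row 1 has {1,5,6}; col 4 has {1,4,5,6}; box has {1,2,4,5} → only 3 remains.
R1C5 = 2: row 1 has {1,3,5,6}; col 5 has {1,3,4,5,6}; box has {1,3,5,6} → only 2 remains.
R1C6 = 4: row 1 has {1,2,3,5,6}; col 6 has {1,2,3,5,6}; box has {1,2,3,5,6} → only 4 remains.
R3C3 = 6: row 3 has {1,2,3,4,5}; col 3 has {2,3,4,5}; box has {1,2,3,4,5} → only 6 remains.
R4C3 = 1: row 4 has {3,4,6}; col 3 has {2,3,4,5,6}; box has {3,4,5,6} → only 1 remains.

1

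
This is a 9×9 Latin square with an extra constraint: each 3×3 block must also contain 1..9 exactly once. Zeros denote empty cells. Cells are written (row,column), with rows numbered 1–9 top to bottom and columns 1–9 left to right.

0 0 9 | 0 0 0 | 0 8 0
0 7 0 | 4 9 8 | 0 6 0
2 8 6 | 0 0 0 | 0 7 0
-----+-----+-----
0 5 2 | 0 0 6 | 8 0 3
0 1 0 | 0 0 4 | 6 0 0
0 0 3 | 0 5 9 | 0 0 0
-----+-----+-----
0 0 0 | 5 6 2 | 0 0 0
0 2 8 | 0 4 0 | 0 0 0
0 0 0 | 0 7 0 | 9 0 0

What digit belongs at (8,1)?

7

(4,5) = 1 (sole candidate).
(5,3) = 7 (sole candidate).
(3,5) = 3 (sole candidate).
(4,4) = 7 (sole candidate).
(1,5) = 2 (sole candidate).
(3,4) = 1 (sole candidate).
(3,6) = 5 (sole candidate).
(3,7) = 4 (sole candidate).
(3,9) = 9 (sole candidate).
(5,5) = 8 (sole candidate).
(6,4) = 2 (sole candidate).
(1,4) = 6 (sole candidate).
(1,6) = 7 (sole candidate).
(5,1) = 9 (sole candidate).
(5,4) = 3 (sole candidate).
(8,4) = 9 (sole candidate).
(9,4) = 8 (sole candidate).
(4,1) = 4 (sole candidate).
(4,8) = 9 (sole candidate).
(6,2) = 6 (sole candidate).
(6,1) = 8 (sole candidate).
(1,2) = 4 (hidden single in row 1).
(9,2) = 3 (sole candidate).
(9,6) = 1 (sole candidate).
(7,2) = 9 (sole candidate).
(8,6) = 3 (sole candidate).
(7,9) = 8 (hidden single in row 7).
(2,7) = 2 (hidden single in column 7).
(2,1) = 3 (hidden single in row 2).
(1,7) = 3 (hidden single in row 1).
(7,8) = 3 (hidden single in row 7).
(7,3) = 4 (hidden single in row 7).
(9,3) = 5 (sole candidate).
(2,3) = 1 (sole candidate).
(2,9) = 5 (sole candidate).
(5,9) = 2 (sole candidate).
(9,1) = 6 (sole candidate).
(9,9) = 4 (sole candidate).
(1,1) = 5 (sole candidate).
(1,9) = 1 (sole candidate).
(5,8) = 5 (sole candidate).
(6,9) = 7 (sole candidate).
(8,8) = 1 (sole candidate).
(8,9) = 6 (sole candidate).
(9,8) = 2 (sole candidate).
(6,7) = 1 (sole candidate).
(6,8) = 4 (sole candidate).
(7,7) = 7 (sole candidate).
(8,1) = 7: row 8 has {1,2,3,4,6,8,9}; col 1 has {2,3,4,5,6,8,9}; box has {2,3,4,5,6,8,9} → only 7 remains.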